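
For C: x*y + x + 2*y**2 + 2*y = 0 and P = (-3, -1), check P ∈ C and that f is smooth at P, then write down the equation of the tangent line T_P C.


Tangent line at P: -5*y - 5 = 0.

Step 1: f(-3, -1) = 0, so P lies on C.
Step 2: partial derivatives
  f_x(x, y) = y + 1, f_y(x, y) = x + 4*y + 2.
  f_x(P) = 0, f_y(P) = -5 (gradient nonzero, so P is smooth).
Step 3: tangent line at P: 0·(x − -3) + -5·(y − -1) = 0.
Expanding: -5*y - 5 = 0.


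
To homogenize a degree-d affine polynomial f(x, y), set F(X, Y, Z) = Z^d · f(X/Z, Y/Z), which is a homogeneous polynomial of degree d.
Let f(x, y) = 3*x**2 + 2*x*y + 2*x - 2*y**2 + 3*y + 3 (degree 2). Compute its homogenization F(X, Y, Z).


F(X, Y, Z) = 3*X**2 + 2*X*Y + 2*X*Z - 2*Y**2 + 3*Y*Z + 3*Z**2

deg(f) = 2.
Substitute x = X/Z, y = Y/Z into f, then multiply by Z^2.
  monomial 3·x^2·y^0 ↦ 3·X^2·Y^0·Z^0.
  monomial 2·x^1·y^1 ↦ 2·X^1·Y^1·Z^0.
  monomial 2·x^1·y^0 ↦ 2·X^1·Y^0·Z^1.
  monomial -2·x^0·y^2 ↦ -2·X^0·Y^2·Z^0.
  monomial 3·x^0·y^1 ↦ 3·X^0·Y^1·Z^1.
  monomial 3·x^0·y^0 ↦ 3·X^0·Y^0·Z^2.
Collecting: F(X, Y, Z) = 3*X**2 + 2*X*Y + 2*X*Z - 2*Y**2 + 3*Y*Z + 3*Z**2.


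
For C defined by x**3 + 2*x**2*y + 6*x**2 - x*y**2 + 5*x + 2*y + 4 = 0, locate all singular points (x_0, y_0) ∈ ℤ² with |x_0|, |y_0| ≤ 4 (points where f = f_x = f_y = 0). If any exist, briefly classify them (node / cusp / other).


Singular points: {(-1, -2)}; classification: node.

Compute partial derivatives:
  f_x = 3*x**2 + 4*x*y + 12*x - y**2 + 5.
  f_y = 2*x**2 - 2*x*y + 2.
Scan x_0 ∈ {−4, ..., 4}. For each x_0, f_y(x_0, y) is a polynomial in y; find its integer roots y ∈ {−4, ..., 4}, then test f_x and f at those candidates.
  x = -4: f_y(-4, y) = 8*y + 34; no integer root y with |y| ≤ 4.
  x = -3: f_y(-3, y) = 6*y + 20; no integer root y with |y| ≤ 4.
  x = -2: f_y(-2, y) = 4*y + 10; no integer root y with |y| ≤ 4.
  x = -1: f_y(-1, y) = 2*y + 4; vanishes at y ∈ {-2}. (-1, -2): f_x = 0, f = 0 — SINGULAR.
  x = 0: f_y(0, y) = 2; no integer root y with |y| ≤ 4.
  x = 1: f_y(1, y) = 4 - 2*y; vanishes at y ∈ {2}. (1, 2): f_x = 24 ≠ 0.
  x = 2: f_y(2, y) = 10 - 4*y; no integer root y with |y| ≤ 4.
  x = 3: f_y(3, y) = 20 - 6*y; no integer root y with |y| ≤ 4.
  x = 4: f_y(4, y) = 34 - 8*y; no integer root y with |y| ≤ 4.
Only singular point on the grid: (-1, -2).
Classify: substitute x = -1 + u, y = -2 + v and expand: f = u**3 + 2*u**2*v - u**2 - u*v**2 + v**2.
No constant or linear terms (consistent with a singular point). Quadratic part: -u**2 + v**2. Cubic part: u**3 + 2*u**2*v - u*v**2.
The quadratic part v**2 - u**2 = (v − u)(v + u) splits into two distinct linear factors, so there are two distinct tangent lines y − -2 = ±(x − -1) — this is a node (ordinary double point).
Classification: node.


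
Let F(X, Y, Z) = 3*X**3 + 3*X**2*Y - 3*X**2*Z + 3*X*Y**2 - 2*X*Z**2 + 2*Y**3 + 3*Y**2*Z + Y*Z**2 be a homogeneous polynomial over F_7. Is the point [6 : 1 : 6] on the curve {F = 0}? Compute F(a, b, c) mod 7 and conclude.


F(6,1,6) ≡ 2 (mod 7); P is NOT on the curve.

Evaluate F(6, 1, 6) term-by-term (mod 7).
  3*X**3 ↦ 3·216·1·1 = 648
  3*X**2*Y ↦ 3·36·1·1 = 108
  -3*X**2*Z ↦ -3·36·1·6 = -648
  3*X*Y**2 ↦ 3·6·1·1 = 18
  -2*X*Z**2 ↦ -2·6·1·36 = -432
  2*Y**3 ↦ 2·1·1·1 = 2
  3*Y**2*Z ↦ 3·1·1·6 = 18
  Y*Z**2 ↦ 1·1·1·36 = 36
Sum: F(6, 1, 6) = (648) + (108) + (-648) + (18) + (-432) + (2) + (18) + (36) = -250.
Reducing mod 7: -250 ≡ 2 (mod 7).
Since F(a, b, c) ≡ 2 ≠ 0 (mod 7), P does NOT lie on the curve.


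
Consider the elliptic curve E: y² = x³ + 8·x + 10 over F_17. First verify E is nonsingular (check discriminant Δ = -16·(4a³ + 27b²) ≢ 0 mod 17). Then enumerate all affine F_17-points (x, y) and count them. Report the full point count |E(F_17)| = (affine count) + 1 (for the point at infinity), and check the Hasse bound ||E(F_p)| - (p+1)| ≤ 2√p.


Affine points = {(1, 6), (1, 11), (2, 0), (4, 2), (4, 15), (6, 6), (6, 11), (7, 1), (7, 16), (8, 5), (8, 12), (10, 6), (10, 11), (11, 1), (11, 16), (12, 7), (12, 10), (13, 4), (13, 13), (16, 1), (16, 16)}; affine count = 21; |E(F_17)| = 22.

Discriminant check: Δ ∝ 4a³ + 27b² = 4·8³ + 27·10² = 4·512 + 27·100 ≡ 5 (mod 17). Nonzero ⇒ E is nonsingular.
For each x ∈ F_17, compute rhs = x³ + 8·x + 10 mod 17, then count y ∈ F_17 with y² ≡ rhs.
  x = 0: rhs = 10, matching y values: none (0 points).
  x = 1: rhs = 2, matching y values: 6, 11 (2 points).
  x = 2: rhs = 0, matching y values: 0 (1 points).
  x = 3: rhs = 10, matching y values: none (0 points).
  x = 4: rhs = 4, matching y values: 2, 15 (2 points).
  x = 5: rhs = 5, matching y values: none (0 points).
  x = 6: rhs = 2, matching y values: 6, 11 (2 points).
  x = 7: rhs = 1, matching y values: 1, 16 (2 points).
  x = 8: rhs = 8, matching y values: 5, 12 (2 points).
  x = 9: rhs = 12, matching y values: none (0 points).
  x = 10: rhs = 2, matching y values: 6, 11 (2 points).
  x = 11: rhs = 1, matching y values: 1, 16 (2 points).
  x = 12: rhs = 15, matching y values: 7, 10 (2 points).
  x = 13: rhs = 16, matching y values: 4, 13 (2 points).
  x = 14: rhs = 10, matching y values: none (0 points).
  x = 15: rhs = 3, matching y values: none (0 points).
  x = 16: rhs = 1, matching y values: 1, 16 (2 points).
Total affine count: 21.
Full point count |E(F_17)| = 21 + 1 = 22.
Hasse bound: |22 − (17+1)| = |4| = 4 ≤ 2√17 ≈ 8.2462 ✓.


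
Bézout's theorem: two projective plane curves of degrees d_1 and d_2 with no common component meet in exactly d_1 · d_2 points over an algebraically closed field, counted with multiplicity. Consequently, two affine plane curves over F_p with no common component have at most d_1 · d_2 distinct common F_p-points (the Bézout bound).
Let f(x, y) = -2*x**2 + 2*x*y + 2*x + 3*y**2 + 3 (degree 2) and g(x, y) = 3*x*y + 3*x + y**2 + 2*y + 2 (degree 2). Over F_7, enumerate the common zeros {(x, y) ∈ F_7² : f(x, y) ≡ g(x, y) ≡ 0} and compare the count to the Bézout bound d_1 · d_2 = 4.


Common zeros: {(2, 4), (4, 0)}; count = 2; Bézout bound = 4.

deg(f) = 2, deg(g) = 2, so Bézout bound = 4.
Scan x ∈ F_7. For each x, list the y ∈ F_7 with f(x, y) ≡ 0 and those with g(x, y) ≡ 0 (mod 7); the common zeros in that column are the intersection.
  x = 0: f ≡ 0 at y ∈ ∅; g ≡ 0 at y ∈ ∅; common: ∅.
  x = 1: f ≡ 0 at y ∈ ∅; g ≡ 0 at y ∈ ∅; common: ∅.
  x = 2: f ≡ 0 at y ∈ {4}; g ≡ 0 at y ∈ {2, 4}; common: {4}.
  x = 3: f ≡ 0 at y ∈ {1, 4}; g ≡ 0 at y ∈ {5}; common: ∅.
  x = 4: f ≡ 0 at y ∈ {0, 2}; g ≡ 0 at y ∈ {0}; common: {0}.
  x = 5: f ≡ 0 at y ∈ ∅; g ≡ 0 at y ∈ {1, 3}; common: ∅.
  x = 6: f ≡ 0 at y ∈ {1, 2}; g ≡ 0 at y ∈ ∅; common: ∅.
Collecting: common zeros = {(2, 4), (4, 0)}, so the count is 2.
Comparison with the Bézout bound: 2 ≤ 4 = deg(f)·deg(g), as expected for curves with no common component (the affine F_7-count falls short of the bound because intersections may lie at infinity, over extension fields, or carry multiplicity).


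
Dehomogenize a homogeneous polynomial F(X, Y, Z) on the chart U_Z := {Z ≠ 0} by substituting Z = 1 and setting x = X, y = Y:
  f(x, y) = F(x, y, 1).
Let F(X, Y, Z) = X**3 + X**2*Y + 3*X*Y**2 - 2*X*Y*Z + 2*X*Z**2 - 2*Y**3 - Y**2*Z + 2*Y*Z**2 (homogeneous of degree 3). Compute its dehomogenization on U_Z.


f(x, y) = x**3 + x**2*y + 3*x*y**2 - 2*x*y + 2*x - 2*y**3 - y**2 + 2*y

On U_Z we set Z = 1. Each monomial c·X^i·Y^j·Z^k in F becomes c·x^i·y^j·1^k = c·x^i·y^j.
Substituting Z = 1: F(X, Y, 1) = x**3 + x**2*y + 3*x*y**2 - 2*x*y + 2*x - 2*y**3 - y**2 + 2*y.
Note: deg(f) ≤ deg(F) = 3; strict inequality happens when F is divisible by Z (lost terms).


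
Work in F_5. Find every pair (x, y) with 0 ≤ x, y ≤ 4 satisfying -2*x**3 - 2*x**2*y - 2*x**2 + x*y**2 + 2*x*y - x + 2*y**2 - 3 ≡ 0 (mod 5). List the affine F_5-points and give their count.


Affine F_5-points: {(0, 2), (0, 3), (1, 1), (1, 4), (2, 3), (3, 1), (4, 1), (4, 3)}; count = 8.

For each of the 25 pairs (x, y) ∈ F_5², evaluate f(x, y) mod 5. Record the zeros.
  x = 0: [0↦2, 1↦4, 2↦0, 3↦0, 4↦4]  zeros at y ∈ {2, 3}
  x = 1: [0↦2, 1↦0, 2↦4, 3↦4, 4↦0]  zeros at y ∈ {1, 4}
  x = 2: [0↦1, 1↦1, 2↦4, 3↦0, 4↦4]  zeros at y ∈ {3}
  x = 3: [0↦2, 1↦0, 2↦3, 3↦1, 4↦4]  zeros at y ∈ {1}
  x = 4: [0↦3, 1↦0, 2↦4, 3↦0, 4↦3]  zeros at y ∈ {1, 3}
Collecting zeros: affine points = {(0, 2), (0, 3), (1, 1), (1, 4), (2, 3), (3, 1), (4, 1), (4, 3)}.
Total count |C(F_5)_aff| = 8.


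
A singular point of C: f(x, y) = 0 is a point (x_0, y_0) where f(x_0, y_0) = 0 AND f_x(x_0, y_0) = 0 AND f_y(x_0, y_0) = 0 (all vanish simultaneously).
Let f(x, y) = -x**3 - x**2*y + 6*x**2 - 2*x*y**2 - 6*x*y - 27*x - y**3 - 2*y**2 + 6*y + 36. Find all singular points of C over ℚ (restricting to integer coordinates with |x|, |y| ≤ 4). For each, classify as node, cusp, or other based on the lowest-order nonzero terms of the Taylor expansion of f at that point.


Singular points: {(3, -3)}; classification: cusp.

Compute partial derivatives:
  f_x = -3*x**2 - 2*x*y + 12*x - 2*y**2 - 6*y - 27.
  f_y = -x**2 - 4*x*y - 6*x - 3*y**2 - 4*y + 6.
Scan x_0 ∈ {−4, ..., 4}. For each x_0, f_y(x_0, y) is a polynomial in y; find its integer roots y ∈ {−4, ..., 4}, then test f_x and f at those candidates.
  x = -4: f_y(-4, y) = -3*y**2 + 12*y + 14; no integer root y with |y| ≤ 4.
  x = -3: f_y(-3, y) = -3*y**2 + 8*y + 15; no integer root y with |y| ≤ 4.
  x = -2: f_y(-2, y) = -3*y**2 + 4*y + 14; no integer root y with |y| ≤ 4.
  x = -1: f_y(-1, y) = 11 - 3*y**2; no integer root y with |y| ≤ 4.
  x = 0: f_y(0, y) = -3*y**2 - 4*y + 6; no integer root y with |y| ≤ 4.
  x = 1: f_y(1, y) = -3*y**2 - 8*y - 1; no integer root y with |y| ≤ 4.
  x = 2: f_y(2, y) = -3*y**2 - 12*y - 10; no integer root y with |y| ≤ 4.
  x = 3: f_y(3, y) = -3*y**2 - 16*y - 21; vanishes at y ∈ {-3}. (3, -3): f_x = 0, f = 0 — SINGULAR.
  x = 4: f_y(4, y) = -3*y**2 - 20*y - 34; no integer root y with |y| ≤ 4.
Only singular point on the grid: (3, -3).
Classify: substitute x = 3 + u, y = -3 + v and expand: f = -u**3 - u**2*v - 2*u*v**2 - v**3 + v**2.
No constant or linear terms (consistent with a singular point). Quadratic part: v**2. Cubic part: -u**3 - u**2*v - 2*u*v**2 - v**3.
The quadratic part v**2 is a perfect square, so there is a single (double) tangent line v = 0, i.e. y = -3. Restricting the cubic part to that line (v = 0) leaves -u**3 ≠ 0, so f is not divisible by v and the branch is v² ≈ u**3 to lowest order — this is a cusp.
Classification: cusp.


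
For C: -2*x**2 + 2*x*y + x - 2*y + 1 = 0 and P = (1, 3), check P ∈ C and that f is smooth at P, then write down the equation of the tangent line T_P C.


Tangent line at P: 3*x - 3 = 0.

Step 1: f(1, 3) = 0, so P lies on C.
Step 2: partial derivatives
  f_x(x, y) = -4*x + 2*y + 1, f_y(x, y) = 2*x - 2.
  f_x(P) = 3, f_y(P) = 0 (gradient nonzero, so P is smooth).
Step 3: tangent line at P: 3·(x − 1) + 0·(y − 3) = 0.
Expanding: 3*x - 3 = 0.


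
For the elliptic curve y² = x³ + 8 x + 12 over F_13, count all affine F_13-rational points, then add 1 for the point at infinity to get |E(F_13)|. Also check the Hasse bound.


Affine points = {(0, 5), (0, 8), (2, 6), (2, 7), (4, 2), (4, 11), (6, 4), (6, 9), (8, 4), (8, 9), (10, 0), (11, 1), (11, 12), (12, 4), (12, 9)}; affine count = 15; |E(F_13)| = 16.

Discriminant check: Δ ∝ 4a³ + 27b² = 4·8³ + 27·12² = 4·512 + 27·144 ≡ 8 (mod 13). Nonzero ⇒ E is nonsingular.
For each x ∈ F_13, compute rhs = x³ + 8·x + 12 mod 13, then count y ∈ F_13 with y² ≡ rhs.
  x = 0: rhs = 12, matching y values: 5, 8 (2 points).
  x = 1: rhs = 8, matching y values: none (0 points).
  x = 2: rhs = 10, matching y values: 6, 7 (2 points).
  x = 3: rhs = 11, matching y values: none (0 points).
  x = 4: rhs = 4, matching y values: 2, 11 (2 points).
  x = 5: rhs = 8, matching y values: none (0 points).
  x = 6: rhs = 3, matching y values: 4, 9 (2 points).
  x = 7: rhs = 8, matching y values: none (0 points).
  x = 8: rhs = 3, matching y values: 4, 9 (2 points).
  x = 9: rhs = 7, matching y values: none (0 points).
  x = 10: rhs = 0, matching y values: 0 (1 points).
  x = 11: rhs = 1, matching y values: 1, 12 (2 points).
  x = 12: rhs = 3, matching y values: 4, 9 (2 points).
Total affine count: 15.
Full point count |E(F_13)| = 15 + 1 = 16.
Hasse bound: |16 − (13+1)| = |2| = 2 ≤ 2√13 ≈ 7.2111 ✓.


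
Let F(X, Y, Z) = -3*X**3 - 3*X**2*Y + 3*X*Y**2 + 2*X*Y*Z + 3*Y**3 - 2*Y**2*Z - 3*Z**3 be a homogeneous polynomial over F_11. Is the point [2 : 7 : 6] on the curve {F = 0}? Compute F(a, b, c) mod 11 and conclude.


F(2,7,6) ≡ 4 (mod 11); P is NOT on the curve.

Evaluate F(2, 7, 6) term-by-term (mod 11).
  -3*X**3 ↦ -3·8·1·1 = -24
  -3*X**2*Y ↦ -3·4·7·1 = -84
  3*X*Y**2 ↦ 3·2·49·1 = 294
  2*X*Y*Z ↦ 2·2·7·6 = 168
  3*Y**3 ↦ 3·1·343·1 = 1029
  -2*Y**2*Z ↦ -2·1·49·6 = -588
  -3*Z**3 ↦ -3·1·1·216 = -648
Sum: F(2, 7, 6) = (-24) + (-84) + (294) + (168) + (1029) + (-588) + (-648) = 147.
Reducing mod 11: 147 ≡ 4 (mod 11).
Since F(a, b, c) ≡ 4 ≠ 0 (mod 11), P does NOT lie on the curve.


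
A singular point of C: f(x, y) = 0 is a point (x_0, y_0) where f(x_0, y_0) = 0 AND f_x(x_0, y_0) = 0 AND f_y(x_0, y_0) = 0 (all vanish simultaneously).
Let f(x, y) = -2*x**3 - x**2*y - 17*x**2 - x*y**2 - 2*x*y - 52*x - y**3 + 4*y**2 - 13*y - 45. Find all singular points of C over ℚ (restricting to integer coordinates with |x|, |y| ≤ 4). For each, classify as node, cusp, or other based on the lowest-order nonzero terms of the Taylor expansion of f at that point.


Singular points: {(-3, 2)}; classification: node.

Compute partial derivatives:
  f_x = -6*x**2 - 2*x*y - 34*x - y**2 - 2*y - 52.
  f_y = -x**2 - 2*x*y - 2*x - 3*y**2 + 8*y - 13.
Scan x_0 ∈ {−4, ..., 4}. For each x_0, f_y(x_0, y) is a polynomial in y; find its integer roots y ∈ {−4, ..., 4}, then test f_x and f at those candidates.
  x = -4: f_y(-4, y) = -3*y**2 + 16*y - 21; vanishes at y ∈ {3}. (-4, 3): f_x = -3 ≠ 0.
  x = -3: f_y(-3, y) = -3*y**2 + 14*y - 16; vanishes at y ∈ {2}. (-3, 2): f_x = 0, f = 0 — SINGULAR.
  x = -2: f_y(-2, y) = -3*y**2 + 12*y - 13; no integer root y with |y| ≤ 4.
  x = -1: f_y(-1, y) = -3*y**2 + 10*y - 12; no integer root y with |y| ≤ 4.
  x = 0: f_y(0, y) = -3*y**2 + 8*y - 13; no integer root y with |y| ≤ 4.
  x = 1: f_y(1, y) = -3*y**2 + 6*y - 16; no integer root y with |y| ≤ 4.
  x = 2: f_y(2, y) = -3*y**2 + 4*y - 21; no integer root y with |y| ≤ 4.
  x = 3: f_y(3, y) = -3*y**2 + 2*y - 28; no integer root y with |y| ≤ 4.
  x = 4: f_y(4, y) = -3*y**2 - 37; no integer root y with |y| ≤ 4.
Only singular point on the grid: (-3, 2).
Classify: substitute x = -3 + u, y = 2 + v and expand: f = -2*u**3 - u**2*v - u**2 - u*v**2 - v**3 + v**2.
No constant or linear terms (consistent with a singular point). Quadratic part: -u**2 + v**2. Cubic part: -2*u**3 - u**2*v - u*v**2 - v**3.
The quadratic part v**2 - u**2 = (v − u)(v + u) splits into two distinct linear factors, so there are two distinct tangent lines y − 2 = ±(x − -3) — this is a node (ordinary double point).
Classification: node.


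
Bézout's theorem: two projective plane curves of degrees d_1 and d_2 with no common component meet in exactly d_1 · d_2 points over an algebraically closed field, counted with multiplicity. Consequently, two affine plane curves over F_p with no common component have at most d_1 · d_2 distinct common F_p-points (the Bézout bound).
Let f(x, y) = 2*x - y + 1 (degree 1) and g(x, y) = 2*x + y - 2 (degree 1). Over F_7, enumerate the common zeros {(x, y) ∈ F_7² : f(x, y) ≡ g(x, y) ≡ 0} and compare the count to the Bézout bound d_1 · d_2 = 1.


Common zeros: {(2, 5)}; count = 1; Bézout bound = 1.

deg(f) = 1, deg(g) = 1, so Bézout bound = 1.
Scan x ∈ F_7. For each x, list the y ∈ F_7 with f(x, y) ≡ 0 and those with g(x, y) ≡ 0 (mod 7); the common zeros in that column are the intersection.
  x = 0: f ≡ 0 at y ∈ {1}; g ≡ 0 at y ∈ {2}; common: ∅.
  x = 1: f ≡ 0 at y ∈ {3}; g ≡ 0 at y ∈ {0}; common: ∅.
  x = 2: f ≡ 0 at y ∈ {5}; g ≡ 0 at y ∈ {5}; common: {5}.
  x = 3: f ≡ 0 at y ∈ {0}; g ≡ 0 at y ∈ {3}; common: ∅.
  x = 4: f ≡ 0 at y ∈ {2}; g ≡ 0 at y ∈ {1}; common: ∅.
  x = 5: f ≡ 0 at y ∈ {4}; g ≡ 0 at y ∈ {6}; common: ∅.
  x = 6: f ≡ 0 at y ∈ {6}; g ≡ 0 at y ∈ {4}; common: ∅.
Collecting: common zeros = {(2, 5)}, so the count is 1.
Comparison with the Bézout bound: 1 ≤ 1 = deg(f)·deg(g), as expected for curves with no common component (the bound is attained).


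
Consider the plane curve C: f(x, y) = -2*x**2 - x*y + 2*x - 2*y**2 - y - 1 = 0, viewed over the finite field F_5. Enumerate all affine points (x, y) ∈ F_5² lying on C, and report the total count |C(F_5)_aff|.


Affine F_5-points: {(1, 1), (1, 3), (2, 0), (2, 1), (4, 0)}; count = 5.

For each of the 25 pairs (x, y) ∈ F_5², evaluate f(x, y) mod 5. Record the zeros.
  x = 0: [0↦4, 1↦1, 2↦4, 3↦3, 4↦3]  zeros at y ∈ ∅
  x = 1: [0↦4, 1↦0, 2↦2, 3↦0, 4↦4]  zeros at y ∈ {1, 3}
  x = 2: [0↦0, 1↦0, 2↦1, 3↦3, 4↦1]  zeros at y ∈ {0, 1}
  x = 3: [0↦2, 1↦1, 2↦1, 3↦2, 4↦4]  zeros at y ∈ ∅
  x = 4: [0↦0, 1↦3, 2↦2, 3↦2, 4↦3]  zeros at y ∈ {0}
Collecting zeros: affine points = {(1, 1), (1, 3), (2, 0), (2, 1), (4, 0)}.
Total count |C(F_5)_aff| = 5.


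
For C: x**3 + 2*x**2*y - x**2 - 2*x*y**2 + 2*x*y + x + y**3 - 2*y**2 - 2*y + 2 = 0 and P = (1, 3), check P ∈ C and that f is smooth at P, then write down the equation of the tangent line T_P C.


Tangent line at P: 2*x + 5*y - 17 = 0.

Step 1: f(1, 3) = 0, so P lies on C.
Step 2: partial derivatives
  f_x(x, y) = 3*x**2 + 4*x*y - 2*x - 2*y**2 + 2*y + 1, f_y(x, y) = 2*x**2 - 4*x*y + 2*x + 3*y**2 - 4*y - 2.
  f_x(P) = 2, f_y(P) = 5 (gradient nonzero, so P is smooth).
Step 3: tangent line at P: 2·(x − 1) + 5·(y − 3) = 0.
Expanding: 2*x + 5*y - 17 = 0.


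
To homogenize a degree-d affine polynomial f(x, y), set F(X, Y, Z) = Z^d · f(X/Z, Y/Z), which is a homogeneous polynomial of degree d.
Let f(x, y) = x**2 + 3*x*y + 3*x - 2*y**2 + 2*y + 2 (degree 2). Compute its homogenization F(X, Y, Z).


F(X, Y, Z) = X**2 + 3*X*Y + 3*X*Z - 2*Y**2 + 2*Y*Z + 2*Z**2

deg(f) = 2.
Substitute x = X/Z, y = Y/Z into f, then multiply by Z^2.
  monomial 1·x^2·y^0 ↦ 1·X^2·Y^0·Z^0.
  monomial 3·x^1·y^1 ↦ 3·X^1·Y^1·Z^0.
  monomial 3·x^1·y^0 ↦ 3·X^1·Y^0·Z^1.
  monomial -2·x^0·y^2 ↦ -2·X^0·Y^2·Z^0.
  monomial 2·x^0·y^1 ↦ 2·X^0·Y^1·Z^1.
  monomial 2·x^0·y^0 ↦ 2·X^0·Y^0·Z^2.
Collecting: F(X, Y, Z) = X**2 + 3*X*Y + 3*X*Z - 2*Y**2 + 2*Y*Z + 2*Z**2.


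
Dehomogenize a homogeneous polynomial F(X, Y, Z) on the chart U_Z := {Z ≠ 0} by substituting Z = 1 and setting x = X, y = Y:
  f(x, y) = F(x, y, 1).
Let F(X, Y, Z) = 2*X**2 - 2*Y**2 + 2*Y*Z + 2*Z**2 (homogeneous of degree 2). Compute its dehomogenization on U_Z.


f(x, y) = 2*x**2 - 2*y**2 + 2*y + 2

On U_Z we set Z = 1. Each monomial c·X^i·Y^j·Z^k in F becomes c·x^i·y^j·1^k = c·x^i·y^j.
Substituting Z = 1: F(X, Y, 1) = 2*x**2 - 2*y**2 + 2*y + 2.
Note: deg(f) ≤ deg(F) = 2; strict inequality happens when F is divisible by Z (lost terms).


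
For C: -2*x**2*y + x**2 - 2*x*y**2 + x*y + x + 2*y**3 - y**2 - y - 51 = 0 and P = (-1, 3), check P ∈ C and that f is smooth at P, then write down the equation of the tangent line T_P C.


Tangent line at P: -4*x + 56*y - 172 = 0.

Step 1: f(-1, 3) = 0, so P lies on C.
Step 2: partial derivatives
  f_x(x, y) = -4*x*y + 2*x - 2*y**2 + y + 1, f_y(x, y) = -2*x**2 - 4*x*y + x + 6*y**2 - 2*y - 1.
  f_x(P) = -4, f_y(P) = 56 (gradient nonzero, so P is smooth).
Step 3: tangent line at P: -4·(x − -1) + 56·(y − 3) = 0.
Expanding: -4*x + 56*y - 172 = 0.


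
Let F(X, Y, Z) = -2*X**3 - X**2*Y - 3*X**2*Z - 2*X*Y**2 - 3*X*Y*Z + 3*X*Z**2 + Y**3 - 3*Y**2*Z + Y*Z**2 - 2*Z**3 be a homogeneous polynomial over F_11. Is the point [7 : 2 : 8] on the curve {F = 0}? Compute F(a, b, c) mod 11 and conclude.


F(7,2,8) ≡ 10 (mod 11); P is NOT on the curve.

Evaluate F(7, 2, 8) term-by-term (mod 11).
  -2*X**3 ↦ -2·343·1·1 = -686
  -X**2*Y ↦ -1·49·2·1 = -98
  -3*X**2*Z ↦ -3·49·1·8 = -1176
  -2*X*Y**2 ↦ -2·7·4·1 = -56
  -3*X*Y*Z ↦ -3·7·2·8 = -336
  3*X*Z**2 ↦ 3·7·1·64 = 1344
  Y**3 ↦ 1·1·8·1 = 8
  -3*Y**2*Z ↦ -3·1·4·8 = -96
  Y*Z**2 ↦ 1·1·2·64 = 128
  -2*Z**3 ↦ -2·1·1·512 = -1024
Sum: F(7, 2, 8) = (-686) + (-98) + (-1176) + (-56) + (-336) + (1344) + (8) + (-96) + (128) + (-1024) = -1992.
Reducing mod 11: -1992 ≡ 10 (mod 11).
Since F(a, b, c) ≡ 10 ≠ 0 (mod 11), P does NOT lie on the curve.


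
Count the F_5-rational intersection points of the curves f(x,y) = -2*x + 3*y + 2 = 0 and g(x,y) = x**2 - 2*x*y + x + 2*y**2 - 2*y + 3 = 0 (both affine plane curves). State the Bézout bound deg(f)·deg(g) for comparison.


Common zeros: {(1, 0)}; count = 1; Bézout bound = 2.

deg(f) = 1, deg(g) = 2, so Bézout bound = 2.
Scan x ∈ F_5. For each x, list the y ∈ F_5 with f(x, y) ≡ 0 and those with g(x, y) ≡ 0 (mod 5); the common zeros in that column are the intersection.
  x = 0: f ≡ 0 at y ∈ {1}; g ≡ 0 at y ∈ {3}; common: ∅.
  x = 1: f ≡ 0 at y ∈ {0}; g ≡ 0 at y ∈ {0, 2}; common: {0}.
  x = 2: f ≡ 0 at y ∈ {4}; g ≡ 0 at y ∈ {1, 2}; common: ∅.
  x = 3: f ≡ 0 at y ∈ {3}; g ≡ 0 at y ∈ {0, 4}; common: ∅.
  x = 4: f ≡ 0 at y ∈ {2}; g ≡ 0 at y ∈ {1, 4}; common: ∅.
Collecting: common zeros = {(1, 0)}, so the count is 1.
Comparison with the Bézout bound: 1 ≤ 2 = deg(f)·deg(g), as expected for curves with no common component (the affine F_5-count falls short of the bound because intersections may lie at infinity, over extension fields, or carry multiplicity).


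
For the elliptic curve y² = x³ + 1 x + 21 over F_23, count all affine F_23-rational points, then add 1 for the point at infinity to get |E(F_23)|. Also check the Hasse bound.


Affine points = {(1, 0), (2, 10), (2, 13), (5, 6), (5, 17), (6, 6), (6, 17), (7, 7), (7, 16), (8, 9), (8, 14), (9, 0), (11, 11), (11, 12), (12, 6), (12, 17), (13, 0), (16, 4), (16, 19), (17, 11), (17, 12), (18, 11), (18, 12)}; affine count = 23; |E(F_23)| = 24.

Discriminant check: Δ ∝ 4a³ + 27b² = 4·1³ + 27·21² = 4·1 + 27·441 ≡ 20 (mod 23). Nonzero ⇒ E is nonsingular.
For each x ∈ F_23, compute rhs = x³ + 1·x + 21 mod 23, then count y ∈ F_23 with y² ≡ rhs.
  x = 0: rhs = 21, matching y values: none (0 points).
  x = 1: rhs = 0, matching y values: 0 (1 points).
  x = 2: rhs = 8, matching y values: 10, 13 (2 points).
  x = 3: rhs = 5, matching y values: none (0 points).
  x = 4: rhs = 20, matching y values: none (0 points).
  x = 5: rhs = 13, matching y values: 6, 17 (2 points).
  x = 6: rhs = 13, matching y values: 6, 17 (2 points).
  x = 7: rhs = 3, matching y values: 7, 16 (2 points).
  x = 8: rhs = 12, matching y values: 9, 14 (2 points).
  x = 9: rhs = 0, matching y values: 0 (1 points).
  x = 10: rhs = 19, matching y values: none (0 points).
  x = 11: rhs = 6, matching y values: 11, 12 (2 points).
  x = 12: rhs = 13, matching y values: 6, 17 (2 points).
  x = 13: rhs = 0, matching y values: 0 (1 points).
  x = 14: rhs = 19, matching y values: none (0 points).
  x = 15: rhs = 7, matching y values: none (0 points).
  x = 16: rhs = 16, matching y values: 4, 19 (2 points).
  x = 17: rhs = 6, matching y values: 11, 12 (2 points).
  x = 18: rhs = 6, matching y values: 11, 12 (2 points).
  x = 19: rhs = 22, matching y values: none (0 points).
  x = 20: rhs = 14, matching y values: none (0 points).
  x = 21: rhs = 11, matching y values: none (0 points).
  x = 22: rhs = 19, matching y values: none (0 points).
Total affine count: 23.
Full point count |E(F_23)| = 23 + 1 = 24.
Hasse bound: |24 − (23+1)| = |0| = 0 ≤ 2√23 ≈ 9.5917 ✓.


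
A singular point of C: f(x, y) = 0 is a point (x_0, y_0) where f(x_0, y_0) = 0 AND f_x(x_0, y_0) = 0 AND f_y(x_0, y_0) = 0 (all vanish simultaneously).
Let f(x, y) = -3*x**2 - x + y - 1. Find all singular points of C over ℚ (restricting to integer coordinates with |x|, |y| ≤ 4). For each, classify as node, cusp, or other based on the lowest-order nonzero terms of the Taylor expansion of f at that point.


No singular points in the scanned grid; C is smooth there.

Compute partial derivatives:
  f_x = -6*x - 1.
  f_y = 1.
f_y = 1 is a nonzero constant, so f_y never vanishes: no point (x, y) can satisfy f = f_x = f_y = 0. In particular no (x, y) ∈ {−4, ..., 4}² is singular; the curve is smooth.


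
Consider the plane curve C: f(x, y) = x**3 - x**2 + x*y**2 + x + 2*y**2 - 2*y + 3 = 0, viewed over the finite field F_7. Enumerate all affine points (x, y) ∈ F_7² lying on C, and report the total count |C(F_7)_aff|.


Affine F_7-points: {(0, 2), (0, 6), (2, 2), (3, 3), (4, 6), (5, 5), (6, 0), (6, 2)}; count = 8.

For each of the 49 pairs (x, y) ∈ F_7², evaluate f(x, y) mod 7. Record the zeros.
  x = 0: [0↦3, 1↦3, 2↦0, 3↦1, 4↦6, 5↦1, 6↦0]  zeros at y ∈ {2, 6}
  x = 1: [0↦4, 1↦5, 2↦5, 3↦4, 4↦2, 5↦6, 6↦2]  zeros at y ∈ ∅
  x = 2: [0↦2, 1↦4, 2↦0, 3↦4, 4↦2, 5↦1, 6↦1]  zeros at y ∈ {2}
  x = 3: [0↦3, 1↦6, 2↦5, 3↦0, 4↦5, 5↦6, 6↦3]  zeros at y ∈ {3}
  x = 4: [0↦6, 1↦3, 2↦5, 3↦5, 4↦3, 5↦6, 6↦0]  zeros at y ∈ {6}
  x = 5: [0↦3, 1↦1, 2↦6, 3↦4, 4↦2, 5↦0, 6↦5]  zeros at y ∈ {5}
  x = 6: [0↦0, 1↦6, 2↦0, 3↦3, 4↦1, 5↦1, 6↦3]  zeros at y ∈ {0, 2}
Collecting zeros: affine points = {(0, 2), (0, 6), (2, 2), (3, 3), (4, 6), (5, 5), (6, 0), (6, 2)}.
Total count |C(F_7)_aff| = 8.


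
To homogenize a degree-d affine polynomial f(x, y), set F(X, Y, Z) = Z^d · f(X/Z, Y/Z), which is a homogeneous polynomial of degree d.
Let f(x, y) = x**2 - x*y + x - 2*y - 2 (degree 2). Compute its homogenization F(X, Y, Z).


F(X, Y, Z) = X**2 - X*Y + X*Z - 2*Y*Z - 2*Z**2

deg(f) = 2.
Substitute x = X/Z, y = Y/Z into f, then multiply by Z^2.
  monomial 1·x^2·y^0 ↦ 1·X^2·Y^0·Z^0.
  monomial -1·x^1·y^1 ↦ -1·X^1·Y^1·Z^0.
  monomial 1·x^1·y^0 ↦ 1·X^1·Y^0·Z^1.
  monomial -2·x^0·y^1 ↦ -2·X^0·Y^1·Z^1.
  monomial -2·x^0·y^0 ↦ -2·X^0·Y^0·Z^2.
Collecting: F(X, Y, Z) = X**2 - X*Y + X*Z - 2*Y*Z - 2*Z**2.


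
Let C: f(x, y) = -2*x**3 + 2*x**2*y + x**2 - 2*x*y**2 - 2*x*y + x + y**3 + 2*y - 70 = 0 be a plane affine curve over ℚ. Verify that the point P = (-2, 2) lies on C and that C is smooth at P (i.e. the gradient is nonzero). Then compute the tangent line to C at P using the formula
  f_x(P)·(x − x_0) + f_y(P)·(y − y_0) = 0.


Tangent line at P: -55*x + 42*y - 194 = 0.

Step 1: f(-2, 2) = 0, so P lies on C.
Step 2: partial derivatives
  f_x(x, y) = -6*x**2 + 4*x*y + 2*x - 2*y**2 - 2*y + 1, f_y(x, y) = 2*x**2 - 4*x*y - 2*x + 3*y**2 + 2.
  f_x(P) = -55, f_y(P) = 42 (gradient nonzero, so P is smooth).
Step 3: tangent line at P: -55·(x − -2) + 42·(y − 2) = 0.
Expanding: -55*x + 42*y - 194 = 0.


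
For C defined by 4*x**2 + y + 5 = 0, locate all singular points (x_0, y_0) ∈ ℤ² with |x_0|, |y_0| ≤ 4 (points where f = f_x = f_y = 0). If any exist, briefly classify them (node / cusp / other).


No singular points in the scanned grid; C is smooth there.

Compute partial derivatives:
  f_x = 8*x.
  f_y = 1.
f_y = 1 is a nonzero constant, so f_y never vanishes: no point (x, y) can satisfy f = f_x = f_y = 0. In particular no (x, y) ∈ {−4, ..., 4}² is singular; the curve is smooth.


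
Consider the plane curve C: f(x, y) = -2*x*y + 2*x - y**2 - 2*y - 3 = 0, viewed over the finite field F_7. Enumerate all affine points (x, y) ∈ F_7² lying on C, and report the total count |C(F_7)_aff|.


Affine F_7-points: {(4, 5), (4, 6), (5, 0), (5, 2), (6, 3), (6, 4)}; count = 6.

For each of the 49 pairs (x, y) ∈ F_7², evaluate f(x, y) mod 7. Record the zeros.
  x = 0: [0↦4, 1↦1, 2↦3, 3↦3, 4↦1, 5↦4, 6↦5]  zeros at y ∈ ∅
  x = 1: [0↦6, 1↦1, 2↦1, 3↦6, 4↦2, 5↦3, 6↦2]  zeros at y ∈ ∅
  x = 2: [0↦1, 1↦1, 2↦6, 3↦2, 4↦3, 5↦2, 6↦6]  zeros at y ∈ ∅
  x = 3: [0↦3, 1↦1, 2↦4, 3↦5, 4↦4, 5↦1, 6↦3]  zeros at y ∈ ∅
  x = 4: [0↦5, 1↦1, 2↦2, 3↦1, 4↦5, 5↦0, 6↦0]  zeros at y ∈ {5, 6}
  x = 5: [0↦0, 1↦1, 2↦0, 3↦4, 4↦6, 5↦6, 6↦4]  zeros at y ∈ {0, 2}
  x = 6: [0↦2, 1↦1, 2↦5, 3↦0, 4↦0, 5↦5, 6↦1]  zeros at y ∈ {3, 4}
Collecting zeros: affine points = {(4, 5), (4, 6), (5, 0), (5, 2), (6, 3), (6, 4)}.
Total count |C(F_7)_aff| = 6.


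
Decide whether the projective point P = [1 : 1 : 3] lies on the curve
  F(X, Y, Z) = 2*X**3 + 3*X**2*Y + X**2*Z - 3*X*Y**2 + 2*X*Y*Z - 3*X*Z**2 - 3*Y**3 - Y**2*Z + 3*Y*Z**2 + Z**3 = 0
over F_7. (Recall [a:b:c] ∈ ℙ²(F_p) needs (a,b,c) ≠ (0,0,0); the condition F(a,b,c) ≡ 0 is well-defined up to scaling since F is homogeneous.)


F(1,1,3) ≡ 4 (mod 7); P is NOT on the curve.

Evaluate F(1, 1, 3) term-by-term (mod 7).
  2*X**3 ↦ 2·1·1·1 = 2
  3*X**2*Y ↦ 3·1·1·1 = 3
  X**2*Z ↦ 1·1·1·3 = 3
  -3*X*Y**2 ↦ -3·1·1·1 = -3
  2*X*Y*Z ↦ 2·1·1·3 = 6
  -3*X*Z**2 ↦ -3·1·1·9 = -27
  -3*Y**3 ↦ -3·1·1·1 = -3
  -Y**2*Z ↦ -1·1·1·3 = -3
  3*Y*Z**2 ↦ 3·1·1·9 = 27
  Z**3 ↦ 1·1·1·27 = 27
Sum: F(1, 1, 3) = (2) + (3) + (3) + (-3) + (6) + (-27) + (-3) + (-3) + (27) + (27) = 32.
Reducing mod 7: 32 ≡ 4 (mod 7).
Since F(a, b, c) ≡ 4 ≠ 0 (mod 7), P does NOT lie on the curve.


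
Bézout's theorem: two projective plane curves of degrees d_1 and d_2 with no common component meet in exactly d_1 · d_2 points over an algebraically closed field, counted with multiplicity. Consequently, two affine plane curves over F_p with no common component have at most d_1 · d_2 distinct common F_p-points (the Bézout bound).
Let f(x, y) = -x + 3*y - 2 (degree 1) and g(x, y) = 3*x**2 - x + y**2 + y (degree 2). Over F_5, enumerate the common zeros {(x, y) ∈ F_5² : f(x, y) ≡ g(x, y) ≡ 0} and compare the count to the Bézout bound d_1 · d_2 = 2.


Common zeros: {(0, 4), (4, 2)}; count = 2; Bézout bound = 2.

deg(f) = 1, deg(g) = 2, so Bézout bound = 2.
Scan x ∈ F_5. For each x, list the y ∈ F_5 with f(x, y) ≡ 0 and those with g(x, y) ≡ 0 (mod 5); the common zeros in that column are the intersection.
  x = 0: f ≡ 0 at y ∈ {4}; g ≡ 0 at y ∈ {0, 4}; common: {4}.
  x = 1: f ≡ 0 at y ∈ {1}; g ≡ 0 at y ∈ ∅; common: ∅.
  x = 2: f ≡ 0 at y ∈ {3}; g ≡ 0 at y ∈ {0, 4}; common: ∅.
  x = 3: f ≡ 0 at y ∈ {0}; g ≡ 0 at y ∈ {2}; common: ∅.
  x = 4: f ≡ 0 at y ∈ {2}; g ≡ 0 at y ∈ {2}; common: {2}.
Collecting: common zeros = {(0, 4), (4, 2)}, so the count is 2.
Comparison with the Bézout bound: 2 ≤ 2 = deg(f)·deg(g), as expected for curves with no common component (the bound is attained).


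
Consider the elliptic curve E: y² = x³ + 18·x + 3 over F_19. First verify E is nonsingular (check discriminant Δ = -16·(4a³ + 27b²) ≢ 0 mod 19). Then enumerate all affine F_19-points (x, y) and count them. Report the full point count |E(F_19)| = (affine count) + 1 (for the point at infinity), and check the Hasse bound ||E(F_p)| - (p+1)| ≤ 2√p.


Affine points = {(2, 3), (2, 16), (4, 5), (4, 14), (5, 3), (5, 16), (6, 2), (6, 17), (7, 4), (7, 15), (9, 1), (9, 18), (10, 9), (10, 10), (12, 3), (12, 16), (14, 4), (14, 15), (15, 0), (16, 6), (16, 13), (17, 4), (17, 15)}; affine count = 23; |E(F_19)| = 24.

Discriminant check: Δ ∝ 4a³ + 27b² = 4·18³ + 27·3² = 4·5832 + 27·9 ≡ 11 (mod 19). Nonzero ⇒ E is nonsingular.
For each x ∈ F_19, compute rhs = x³ + 18·x + 3 mod 19, then count y ∈ F_19 with y² ≡ rhs.
  x = 0: rhs = 3, matching y values: none (0 points).
  x = 1: rhs = 3, matching y values: none (0 points).
  x = 2: rhs = 9, matching y values: 3, 16 (2 points).
  x = 3: rhs = 8, matching y values: none (0 points).
  x = 4: rhs = 6, matching y values: 5, 14 (2 points).
  x = 5: rhs = 9, matching y values: 3, 16 (2 points).
  x = 6: rhs = 4, matching y values: 2, 17 (2 points).
  x = 7: rhs = 16, matching y values: 4, 15 (2 points).
  x = 8: rhs = 13, matching y values: none (0 points).
  x = 9: rhs = 1, matching y values: 1, 18 (2 points).
  x = 10: rhs = 5, matching y values: 9, 10 (2 points).
  x = 11: rhs = 12, matching y values: none (0 points).
  x = 12: rhs = 9, matching y values: 3, 16 (2 points).
  x = 13: rhs = 2, matching y values: none (0 points).
  x = 14: rhs = 16, matching y values: 4, 15 (2 points).
  x = 15: rhs = 0, matching y values: 0 (1 points).
  x = 16: rhs = 17, matching y values: 6, 13 (2 points).
  x = 17: rhs = 16, matching y values: 4, 15 (2 points).
  x = 18: rhs = 3, matching y values: none (0 points).
Total affine count: 23.
Full point count |E(F_19)| = 23 + 1 = 24.
Hasse bound: |24 − (19+1)| = |4| = 4 ≤ 2√19 ≈ 8.7178 ✓.


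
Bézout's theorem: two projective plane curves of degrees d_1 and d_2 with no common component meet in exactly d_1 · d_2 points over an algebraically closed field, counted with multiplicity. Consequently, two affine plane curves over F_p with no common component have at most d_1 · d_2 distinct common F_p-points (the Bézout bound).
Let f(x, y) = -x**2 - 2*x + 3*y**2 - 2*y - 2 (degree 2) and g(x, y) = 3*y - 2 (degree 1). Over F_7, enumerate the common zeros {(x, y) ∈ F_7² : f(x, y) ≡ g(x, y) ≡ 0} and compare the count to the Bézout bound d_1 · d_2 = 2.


Common zeros: ∅; count = 0; Bézout bound = 2.

deg(f) = 2, deg(g) = 1, so Bézout bound = 2.
Scan x ∈ F_7. For each x, list the y ∈ F_7 with f(x, y) ≡ 0 and those with g(x, y) ≡ 0 (mod 7); the common zeros in that column are the intersection.
  x = 0: f ≡ 0 at y ∈ {5}; g ≡ 0 at y ∈ {3}; common: ∅.
  x = 1: f ≡ 0 at y ∈ {4, 6}; g ≡ 0 at y ∈ {3}; common: ∅.
  x = 2: f ≡ 0 at y ∈ ∅; g ≡ 0 at y ∈ {3}; common: ∅.
  x = 3: f ≡ 0 at y ∈ ∅; g ≡ 0 at y ∈ {3}; common: ∅.
  x = 4: f ≡ 0 at y ∈ {4, 6}; g ≡ 0 at y ∈ {3}; common: ∅.
  x = 5: f ≡ 0 at y ∈ {5}; g ≡ 0 at y ∈ {3}; common: ∅.
  x = 6: f ≡ 0 at y ∈ {1, 2}; g ≡ 0 at y ∈ {3}; common: ∅.
Collecting: common zeros = ∅, so the count is 0.
Comparison with the Bézout bound: 0 ≤ 2 = deg(f)·deg(g), as expected for curves with no common component (the affine F_7-count falls short of the bound because intersections may lie at infinity, over extension fields, or carry multiplicity).


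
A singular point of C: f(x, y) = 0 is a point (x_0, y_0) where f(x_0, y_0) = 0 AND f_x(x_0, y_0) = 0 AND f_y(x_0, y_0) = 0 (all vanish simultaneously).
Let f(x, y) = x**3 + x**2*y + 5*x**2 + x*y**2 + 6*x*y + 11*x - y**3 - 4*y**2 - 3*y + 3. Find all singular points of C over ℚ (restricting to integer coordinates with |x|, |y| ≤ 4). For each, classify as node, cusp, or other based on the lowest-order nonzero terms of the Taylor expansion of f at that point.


Singular points: {(-1, -2)}; classification: cusp.

Compute partial derivatives:
  f_x = 3*x**2 + 2*x*y + 10*x + y**2 + 6*y + 11.
  f_y = x**2 + 2*x*y + 6*x - 3*y**2 - 8*y - 3.
Scan x_0 ∈ {−4, ..., 4}. For each x_0, f_y(x_0, y) is a polynomial in y; find its integer roots y ∈ {−4, ..., 4}, then test f_x and f at those candidates.
  x = -4: f_y(-4, y) = -3*y**2 - 16*y - 11; no integer root y with |y| ≤ 4.
  x = -3: f_y(-3, y) = -3*y**2 - 14*y - 12; no integer root y with |y| ≤ 4.
  x = -2: f_y(-2, y) = -3*y**2 - 12*y - 11; no integer root y with |y| ≤ 4.
  x = -1: f_y(-1, y) = -3*y**2 - 10*y - 8; vanishes at y ∈ {-2}. (-1, -2): f_x = 0, f = 0 — SINGULAR.
  x = 0: f_y(0, y) = -3*y**2 - 8*y - 3; no integer root y with |y| ≤ 4.
  x = 1: f_y(1, y) = -3*y**2 - 6*y + 4; no integer root y with |y| ≤ 4.
  x = 2: f_y(2, y) = -3*y**2 - 4*y + 13; no integer root y with |y| ≤ 4.
  x = 3: f_y(3, y) = -3*y**2 - 2*y + 24; no integer root y with |y| ≤ 4.
  x = 4: f_y(4, y) = 37 - 3*y**2; no integer root y with |y| ≤ 4.
Only singular point on the grid: (-1, -2).
Classify: substitute x = -1 + u, y = -2 + v and expand: f = u**3 + u**2*v + u*v**2 - v**3 + v**2.
No constant or linear terms (consistent with a singular point). Quadratic part: v**2. Cubic part: u**3 + u**2*v + u*v**2 - v**3.
The quadratic part v**2 is a perfect square, so there is a single (double) tangent line v = 0, i.e. y = -2. Restricting the cubic part to that line (v = 0) leaves u**3 ≠ 0, so f is not divisible by v and the branch is v² ≈ -u**3 to lowest order — this is a cusp.
Classification: cusp.


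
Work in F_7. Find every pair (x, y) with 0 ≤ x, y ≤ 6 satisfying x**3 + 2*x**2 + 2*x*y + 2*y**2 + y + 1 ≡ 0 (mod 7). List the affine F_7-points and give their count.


Affine F_7-points: {(0, 5), (2, 2), (2, 6), (5, 1), (5, 4)}; count = 5.

For each of the 49 pairs (x, y) ∈ F_7², evaluate f(x, y) mod 7. Record the zeros.
  x = 0: [0↦1, 1↦4, 2↦4, 3↦1, 4↦2, 5↦0, 6↦2]  zeros at y ∈ {5}
  x = 1: [0↦4, 1↦2, 2↦4, 3↦3, 4↦6, 5↦6, 6↦3]  zeros at y ∈ ∅
  x = 2: [0↦3, 1↦3, 2↦0, 3↦1, 4↦6, 5↦1, 6↦0]  zeros at y ∈ {2, 6}
  x = 3: [0↦4, 1↦6, 2↦5, 3↦1, 4↦1, 5↦5, 6↦6]  zeros at y ∈ ∅
  x = 4: [0↦6, 1↦3, 2↦4, 3↦2, 4↦4, 5↦3, 6↦6]  zeros at y ∈ ∅
  x = 5: [0↦1, 1↦0, 2↦3, 3↦3, 4↦0, 5↦1, 6↦6]  zeros at y ∈ {1, 4}
  x = 6: [0↦2, 1↦3, 2↦1, 3↦3, 4↦2, 5↦5, 6↦5]  zeros at y ∈ ∅
Collecting zeros: affine points = {(0, 5), (2, 2), (2, 6), (5, 1), (5, 4)}.
Total count |C(F_7)_aff| = 5.


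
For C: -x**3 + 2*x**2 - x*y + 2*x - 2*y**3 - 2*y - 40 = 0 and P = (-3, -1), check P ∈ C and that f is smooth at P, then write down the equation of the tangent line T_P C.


Tangent line at P: -36*x - 5*y - 113 = 0.

Step 1: f(-3, -1) = 0, so P lies on C.
Step 2: partial derivatives
  f_x(x, y) = -3*x**2 + 4*x - y + 2, f_y(x, y) = -x - 6*y**2 - 2.
  f_x(P) = -36, f_y(P) = -5 (gradient nonzero, so P is smooth).
Step 3: tangent line at P: -36·(x − -3) + -5·(y − -1) = 0.
Expanding: -36*x - 5*y - 113 = 0.


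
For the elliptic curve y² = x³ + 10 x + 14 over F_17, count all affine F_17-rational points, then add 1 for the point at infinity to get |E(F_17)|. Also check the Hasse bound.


Affine points = {(1, 5), (1, 12), (2, 5), (2, 12), (4, 4), (4, 13), (5, 6), (5, 11), (6, 1), (6, 16), (7, 6), (7, 11), (9, 0), (10, 3), (10, 14), (12, 3), (12, 14), (14, 5), (14, 12)}; affine count = 19; |E(F_17)| = 20.

Discriminant check: Δ ∝ 4a³ + 27b² = 4·10³ + 27·14² = 4·1000 + 27·196 ≡ 10 (mod 17). Nonzero ⇒ E is nonsingular.
For each x ∈ F_17, compute rhs = x³ + 10·x + 14 mod 17, then count y ∈ F_17 with y² ≡ rhs.
  x = 0: rhs = 14, matching y values: none (0 points).
  x = 1: rhs = 8, matching y values: 5, 12 (2 points).
  x = 2: rhs = 8, matching y values: 5, 12 (2 points).
  x = 3: rhs = 3, matching y values: none (0 points).
  x = 4: rhs = 16, matching y values: 4, 13 (2 points).
  x = 5: rhs = 2, matching y values: 6, 11 (2 points).
  x = 6: rhs = 1, matching y values: 1, 16 (2 points).
  x = 7: rhs = 2, matching y values: 6, 11 (2 points).
  x = 8: rhs = 11, matching y values: none (0 points).
  x = 9: rhs = 0, matching y values: 0 (1 points).
  x = 10: rhs = 9, matching y values: 3, 14 (2 points).
  x = 11: rhs = 10, matching y values: none (0 points).
  x = 12: rhs = 9, matching y values: 3, 14 (2 points).
  x = 13: rhs = 12, matching y values: none (0 points).
  x = 14: rhs = 8, matching y values: 5, 12 (2 points).
  x = 15: rhs = 3, matching y values: none (0 points).
  x = 16: rhs = 3, matching y values: none (0 points).
Total affine count: 19.
Full point count |E(F_17)| = 19 + 1 = 20.
Hasse bound: |20 − (17+1)| = |2| = 2 ≤ 2√17 ≈ 8.2462 ✓.


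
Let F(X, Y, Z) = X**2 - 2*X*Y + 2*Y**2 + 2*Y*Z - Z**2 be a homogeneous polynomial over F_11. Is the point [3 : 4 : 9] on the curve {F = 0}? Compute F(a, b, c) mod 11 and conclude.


F(3,4,9) ≡ 8 (mod 11); P is NOT on the curve.

Evaluate F(3, 4, 9) term-by-term (mod 11).
  X**2 ↦ 1·9·1·1 = 9
  -2*X*Y ↦ -2·3·4·1 = -24
  2*Y**2 ↦ 2·1·16·1 = 32
  2*Y*Z ↦ 2·1·4·9 = 72
  -Z**2 ↦ -1·1·1·81 = -81
Sum: F(3, 4, 9) = (9) + (-24) + (32) + (72) + (-81) = 8.
Reducing mod 11: 8 ≡ 8 (mod 11).
Since F(a, b, c) ≡ 8 ≠ 0 (mod 11), P does NOT lie on the curve.
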